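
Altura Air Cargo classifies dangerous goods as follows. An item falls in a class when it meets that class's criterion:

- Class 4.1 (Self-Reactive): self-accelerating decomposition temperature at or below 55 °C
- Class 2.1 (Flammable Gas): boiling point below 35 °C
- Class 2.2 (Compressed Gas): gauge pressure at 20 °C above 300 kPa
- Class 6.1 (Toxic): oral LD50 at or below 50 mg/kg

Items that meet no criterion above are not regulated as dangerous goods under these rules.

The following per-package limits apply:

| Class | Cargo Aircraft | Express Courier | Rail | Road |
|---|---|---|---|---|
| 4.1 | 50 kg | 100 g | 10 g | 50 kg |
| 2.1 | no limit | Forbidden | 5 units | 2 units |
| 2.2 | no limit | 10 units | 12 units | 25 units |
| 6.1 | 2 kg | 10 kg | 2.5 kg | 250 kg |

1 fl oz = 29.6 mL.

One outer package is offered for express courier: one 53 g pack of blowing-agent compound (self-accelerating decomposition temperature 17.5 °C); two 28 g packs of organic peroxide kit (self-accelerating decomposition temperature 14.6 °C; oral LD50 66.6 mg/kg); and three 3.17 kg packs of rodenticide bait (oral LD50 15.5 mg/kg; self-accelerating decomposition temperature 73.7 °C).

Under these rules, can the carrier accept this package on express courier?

No

The blowing-agent compound has self-accelerating decomposition temperature 17.5 °C, which is ≤ 55 °C, so it is Class 4.1 (Self-Reactive).
The organic peroxide kit has self-accelerating decomposition temperature 14.6 °C, which is ≤ 55 °C, so it is Class 4.1 (Self-Reactive).
With oral LD50 15.5 mg/kg (≤ 50 mg/kg), the rodenticide bait falls in Class 6.1.
Class 4.1 net quantity: 53 g + (two 28 g packs = 56 g) = 109 g.
109 g exceeds the express courier limit of 100 g for Class 4.1.
Class 6.1 quantity: three 3.17 kg packs = 9.51 kg.
9.51 kg is within the express courier limit of 10 kg for Class 6.1.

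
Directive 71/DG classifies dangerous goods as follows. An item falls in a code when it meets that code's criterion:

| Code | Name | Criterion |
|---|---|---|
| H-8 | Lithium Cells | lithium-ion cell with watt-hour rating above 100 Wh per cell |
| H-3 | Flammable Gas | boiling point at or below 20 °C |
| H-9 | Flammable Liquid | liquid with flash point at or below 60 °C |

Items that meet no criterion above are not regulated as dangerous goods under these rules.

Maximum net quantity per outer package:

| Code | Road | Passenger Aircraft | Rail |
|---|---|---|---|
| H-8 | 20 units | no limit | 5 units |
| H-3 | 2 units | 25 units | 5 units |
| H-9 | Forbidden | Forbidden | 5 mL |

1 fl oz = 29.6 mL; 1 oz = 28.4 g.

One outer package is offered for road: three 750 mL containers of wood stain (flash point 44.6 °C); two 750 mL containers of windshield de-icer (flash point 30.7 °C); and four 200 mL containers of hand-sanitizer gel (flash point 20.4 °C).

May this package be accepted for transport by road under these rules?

The wood stain has flash point 44.6 °C, which is ≤ 60 °C, so it is Code H-9 (Flammable Liquid).
Flash point 30.7 °C meets the Code H-9 criterion (Flammable Liquid), so the windshield de-icer is Code H-9.
With flash point 20.4 °C (≤ 60 °C), the hand-sanitizer gel falls in Code H-9.
Total Code H-9: (three 750 mL containers = 2.25 L) + (two 750 mL containers = 1.5 L) + (four 200 mL containers = 800 mL) = 4.55 L.
By road, Code H-9 is Forbidden regardless of quantity.

No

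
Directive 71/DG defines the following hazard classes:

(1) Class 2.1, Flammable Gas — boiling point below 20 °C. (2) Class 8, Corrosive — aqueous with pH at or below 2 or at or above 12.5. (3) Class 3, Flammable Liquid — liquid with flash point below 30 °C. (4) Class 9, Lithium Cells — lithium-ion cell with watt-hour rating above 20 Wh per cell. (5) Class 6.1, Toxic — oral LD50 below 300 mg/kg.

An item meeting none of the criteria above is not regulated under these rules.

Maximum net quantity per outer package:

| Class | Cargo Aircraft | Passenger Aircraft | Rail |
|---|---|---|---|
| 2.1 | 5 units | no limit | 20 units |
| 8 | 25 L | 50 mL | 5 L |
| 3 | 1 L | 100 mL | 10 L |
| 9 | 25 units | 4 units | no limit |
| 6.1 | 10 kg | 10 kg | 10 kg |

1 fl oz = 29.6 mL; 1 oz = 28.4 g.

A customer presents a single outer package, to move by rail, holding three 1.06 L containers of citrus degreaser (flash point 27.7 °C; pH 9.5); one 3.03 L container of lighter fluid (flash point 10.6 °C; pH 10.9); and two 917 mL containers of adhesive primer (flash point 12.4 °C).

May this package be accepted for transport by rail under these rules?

Yes

Citrus degreaser: flash point 27.7 °C < 30 °C → Class 3 (Flammable Liquid).
With flash point 10.6 °C (< 30 °C), the lighter fluid falls in Class 3.
The adhesive primer has flash point 12.4 °C, which is < 30 °C, so it is Class 3 (Flammable Liquid).
Total Class 3: (three 1.06 L containers = 3.18 L) + 3.03 L + (two 917 mL containers = 1.834 L) = 8.044 L.
That is within the Class 3 rail limit of 10 L.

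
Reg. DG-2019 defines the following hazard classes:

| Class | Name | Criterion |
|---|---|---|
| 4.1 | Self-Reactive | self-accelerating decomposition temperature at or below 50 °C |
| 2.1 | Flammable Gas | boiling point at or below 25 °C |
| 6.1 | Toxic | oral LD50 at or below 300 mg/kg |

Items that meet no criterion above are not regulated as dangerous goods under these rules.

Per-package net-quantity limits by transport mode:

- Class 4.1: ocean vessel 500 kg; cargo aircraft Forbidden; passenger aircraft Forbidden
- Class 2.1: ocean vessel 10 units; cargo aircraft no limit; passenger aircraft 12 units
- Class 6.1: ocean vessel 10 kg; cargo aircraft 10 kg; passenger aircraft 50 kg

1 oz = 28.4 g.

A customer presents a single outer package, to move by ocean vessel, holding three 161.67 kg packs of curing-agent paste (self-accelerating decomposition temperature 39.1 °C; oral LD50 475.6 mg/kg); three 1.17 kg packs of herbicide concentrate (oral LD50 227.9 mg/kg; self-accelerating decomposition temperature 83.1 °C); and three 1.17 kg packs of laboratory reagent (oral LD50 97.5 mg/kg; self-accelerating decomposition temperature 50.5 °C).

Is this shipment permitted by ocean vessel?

With self-accelerating decomposition temperature 39.1 °C (≤ 50 °C), the curing-agent paste falls in Class 4.1.
Herbicide concentrate: oral LD50 227.9 mg/kg ≤ 300 mg/kg → Class 6.1 (Toxic).
Oral LD50 97.5 mg/kg meets the Class 6.1 criterion (Toxic), so the laboratory reagent is Class 6.1.
Class 6.1 net quantity: (three 1.17 kg packs = 3.51 kg) + (three 1.17 kg packs = 3.51 kg) = 7.02 kg.
7.02 kg ≤ 10 kg (ocean vessel limit, Class 6.1) — within limit.
Class 4.1 quantity: three 161.67 kg packs = 485.01 kg.
485.01 kg is within the ocean vessel limit of 500 kg for Class 4.1.
Every hazard class is within its ocean vessel limit and no segregation rule is violated.

Yes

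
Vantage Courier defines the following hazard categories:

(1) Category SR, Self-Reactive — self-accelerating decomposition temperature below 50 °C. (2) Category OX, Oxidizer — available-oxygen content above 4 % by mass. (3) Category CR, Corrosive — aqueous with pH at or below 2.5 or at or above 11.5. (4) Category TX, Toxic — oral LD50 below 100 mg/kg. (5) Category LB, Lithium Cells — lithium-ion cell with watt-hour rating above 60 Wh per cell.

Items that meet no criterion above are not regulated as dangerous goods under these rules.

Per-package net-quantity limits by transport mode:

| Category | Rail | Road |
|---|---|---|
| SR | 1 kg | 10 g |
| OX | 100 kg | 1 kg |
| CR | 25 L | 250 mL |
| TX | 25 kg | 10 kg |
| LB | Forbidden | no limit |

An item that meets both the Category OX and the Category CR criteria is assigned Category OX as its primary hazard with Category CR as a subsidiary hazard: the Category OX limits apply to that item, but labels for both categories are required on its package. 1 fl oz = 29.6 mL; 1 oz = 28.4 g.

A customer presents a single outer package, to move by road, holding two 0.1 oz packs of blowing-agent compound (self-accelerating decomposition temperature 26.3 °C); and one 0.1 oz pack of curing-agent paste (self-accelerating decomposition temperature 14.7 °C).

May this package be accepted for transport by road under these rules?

Self-accelerating decomposition temperature 26.3 °C meets the Category SR criterion (Self-Reactive), so the blowing-agent compound is Category SR.
With self-accelerating decomposition temperature 14.7 °C (< 50 °C), the curing-agent paste falls in Category SR.
Total Category SR: (two 0.1 oz packs = 5.68 g) + (one 0.1 oz pack = 2.84 g) = 8.52 g.
8.52 g is within the road limit of 10 g for Category SR.

Yes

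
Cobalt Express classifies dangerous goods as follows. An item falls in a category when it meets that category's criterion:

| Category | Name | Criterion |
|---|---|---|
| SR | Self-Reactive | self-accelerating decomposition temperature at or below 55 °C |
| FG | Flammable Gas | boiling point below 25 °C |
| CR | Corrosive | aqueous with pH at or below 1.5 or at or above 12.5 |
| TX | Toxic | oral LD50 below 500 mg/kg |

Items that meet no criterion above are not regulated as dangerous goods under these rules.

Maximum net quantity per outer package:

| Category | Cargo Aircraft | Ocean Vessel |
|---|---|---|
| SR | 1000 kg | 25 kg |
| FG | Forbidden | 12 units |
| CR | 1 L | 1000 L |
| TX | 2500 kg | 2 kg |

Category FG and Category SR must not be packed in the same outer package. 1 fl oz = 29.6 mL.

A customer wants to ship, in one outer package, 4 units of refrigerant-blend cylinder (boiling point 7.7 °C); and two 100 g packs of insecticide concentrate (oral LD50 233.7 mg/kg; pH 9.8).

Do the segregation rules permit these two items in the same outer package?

Refrigerant-blend cylinder: boiling point 7.7 °C < 25 °C → Category FG (Flammable Gas).
The insecticide concentrate has oral LD50 233.7 mg/kg, which is < 500 mg/kg, so it is Category TX (Toxic).
No segregation rule bars Category FG with Category TX.

Yes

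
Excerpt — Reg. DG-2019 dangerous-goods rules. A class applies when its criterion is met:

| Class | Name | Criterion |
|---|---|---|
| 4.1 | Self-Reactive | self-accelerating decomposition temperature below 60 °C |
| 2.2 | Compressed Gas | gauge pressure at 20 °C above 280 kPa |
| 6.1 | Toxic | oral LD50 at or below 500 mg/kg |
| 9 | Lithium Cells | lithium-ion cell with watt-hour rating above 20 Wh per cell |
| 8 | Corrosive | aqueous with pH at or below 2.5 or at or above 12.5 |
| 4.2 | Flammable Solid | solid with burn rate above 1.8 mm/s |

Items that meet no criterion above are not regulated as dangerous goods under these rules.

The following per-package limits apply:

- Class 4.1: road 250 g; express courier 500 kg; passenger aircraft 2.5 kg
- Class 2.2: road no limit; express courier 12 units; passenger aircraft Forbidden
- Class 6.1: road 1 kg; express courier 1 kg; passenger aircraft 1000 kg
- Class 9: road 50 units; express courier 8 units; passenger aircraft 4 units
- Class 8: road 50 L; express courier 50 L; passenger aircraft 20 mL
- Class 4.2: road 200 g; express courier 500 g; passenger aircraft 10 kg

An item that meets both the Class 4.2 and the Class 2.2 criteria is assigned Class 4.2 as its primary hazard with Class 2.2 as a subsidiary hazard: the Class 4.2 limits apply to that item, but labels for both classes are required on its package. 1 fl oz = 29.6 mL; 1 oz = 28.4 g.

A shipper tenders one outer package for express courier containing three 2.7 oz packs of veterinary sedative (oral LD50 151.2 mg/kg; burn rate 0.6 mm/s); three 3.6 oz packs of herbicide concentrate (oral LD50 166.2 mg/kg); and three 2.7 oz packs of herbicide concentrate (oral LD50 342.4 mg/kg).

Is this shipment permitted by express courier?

Yes

Oral LD50 151.2 mg/kg meets the Class 6.1 criterion (Toxic), so the veterinary sedative is Class 6.1.
Herbicide concentrate: oral LD50 166.2 mg/kg ≤ 500 mg/kg → Class 6.1 (Toxic).
The herbicide concentrate has oral LD50 342.4 mg/kg, which is ≤ 500 mg/kg, so it is Class 6.1 (Toxic).
Class 6.1 net quantity: (three 2.7 oz packs = 230.04 g) + (three 3.6 oz packs = 306.72 g) + (three 2.7 oz packs = 230.04 g) = 766.8 g.
766.8 g is within the express courier limit of 1 kg for Class 6.1.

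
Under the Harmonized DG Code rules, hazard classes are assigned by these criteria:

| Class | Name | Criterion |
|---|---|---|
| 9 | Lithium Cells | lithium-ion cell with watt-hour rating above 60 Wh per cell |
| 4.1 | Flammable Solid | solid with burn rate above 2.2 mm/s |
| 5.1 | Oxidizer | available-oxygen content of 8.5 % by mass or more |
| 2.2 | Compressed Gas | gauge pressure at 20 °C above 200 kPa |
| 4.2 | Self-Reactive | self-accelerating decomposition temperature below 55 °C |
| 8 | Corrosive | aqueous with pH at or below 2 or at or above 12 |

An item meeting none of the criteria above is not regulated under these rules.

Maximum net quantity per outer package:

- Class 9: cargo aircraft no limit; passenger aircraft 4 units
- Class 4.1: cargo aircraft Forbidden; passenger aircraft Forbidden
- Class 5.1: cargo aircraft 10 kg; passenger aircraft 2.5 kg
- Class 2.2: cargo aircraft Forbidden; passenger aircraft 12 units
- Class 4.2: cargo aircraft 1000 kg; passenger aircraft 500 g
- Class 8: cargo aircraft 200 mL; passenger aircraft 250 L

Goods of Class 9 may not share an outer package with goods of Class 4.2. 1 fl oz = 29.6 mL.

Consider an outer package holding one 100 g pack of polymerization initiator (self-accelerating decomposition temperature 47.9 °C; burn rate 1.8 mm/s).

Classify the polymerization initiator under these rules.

The polymerization initiator has self-accelerating decomposition temperature 47.9 °C, which is < 55 °C, so it is Class 4.2 (Self-Reactive).

Class 4.2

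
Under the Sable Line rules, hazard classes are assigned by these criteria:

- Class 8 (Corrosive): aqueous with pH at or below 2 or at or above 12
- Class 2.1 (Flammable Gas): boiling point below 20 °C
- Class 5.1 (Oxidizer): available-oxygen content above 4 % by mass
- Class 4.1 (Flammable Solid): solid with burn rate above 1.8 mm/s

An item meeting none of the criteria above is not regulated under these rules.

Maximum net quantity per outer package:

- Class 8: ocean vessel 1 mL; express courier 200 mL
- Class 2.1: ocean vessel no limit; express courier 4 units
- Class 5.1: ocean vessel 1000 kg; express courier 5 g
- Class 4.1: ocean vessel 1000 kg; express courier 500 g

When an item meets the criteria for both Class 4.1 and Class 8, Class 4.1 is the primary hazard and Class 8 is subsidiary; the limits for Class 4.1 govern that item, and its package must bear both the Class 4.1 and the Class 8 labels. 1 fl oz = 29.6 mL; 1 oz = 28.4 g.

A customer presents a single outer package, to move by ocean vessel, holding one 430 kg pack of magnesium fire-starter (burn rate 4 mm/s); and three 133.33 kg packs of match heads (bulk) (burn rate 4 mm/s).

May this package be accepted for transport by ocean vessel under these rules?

With burn rate 4 mm/s (> 1.8 mm/s), the magnesium fire-starter falls in Class 4.1.
The match heads (bulk) have burn rate 4 mm/s, which is > 1.8 mm/s, so they are Class 4.1 (Flammable Solid).
Total Class 4.1: 430 kg + (three 133.33 kg packs = 399.99 kg) = 829.99 kg.
That is within the Class 4.1 ocean vessel limit of 1000 kg.

Yes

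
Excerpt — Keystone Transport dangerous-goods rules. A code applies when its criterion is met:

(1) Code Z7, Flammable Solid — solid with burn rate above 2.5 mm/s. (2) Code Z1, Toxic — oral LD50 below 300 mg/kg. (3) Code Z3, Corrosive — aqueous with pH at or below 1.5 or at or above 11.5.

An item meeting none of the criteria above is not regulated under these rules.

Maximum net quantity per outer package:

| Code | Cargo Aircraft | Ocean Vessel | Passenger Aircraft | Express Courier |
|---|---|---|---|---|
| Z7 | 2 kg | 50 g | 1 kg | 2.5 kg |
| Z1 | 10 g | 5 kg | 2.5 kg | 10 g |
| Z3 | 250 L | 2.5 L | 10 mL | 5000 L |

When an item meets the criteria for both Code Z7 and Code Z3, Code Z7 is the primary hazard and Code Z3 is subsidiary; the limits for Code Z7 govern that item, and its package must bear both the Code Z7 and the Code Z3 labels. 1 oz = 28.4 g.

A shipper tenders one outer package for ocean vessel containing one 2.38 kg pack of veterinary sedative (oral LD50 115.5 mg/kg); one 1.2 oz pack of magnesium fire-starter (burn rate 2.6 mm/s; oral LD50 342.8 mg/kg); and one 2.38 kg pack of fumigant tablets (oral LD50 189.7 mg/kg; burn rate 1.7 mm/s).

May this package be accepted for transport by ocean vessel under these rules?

Yes

With oral LD50 115.5 mg/kg (< 300 mg/kg), the veterinary sedative falls in Code Z1.
Burn rate 2.6 mm/s meets the Code Z7 criterion (Flammable Solid), so the magnesium fire-starter is Code Z7.
With oral LD50 189.7 mg/kg (< 300 mg/kg), the fumigant tablets fall in Code Z1.
Code Z1 net quantity: 2.38 kg + 2.38 kg = 4.76 kg.
4.76 kg ≤ 5 kg (ocean vessel limit, Code Z1) — within limit.
Code Z7 quantity: one 1.2 oz pack = 34.08 g.
That is within the Code Z7 ocean vessel limit of 50 g.
Every hazard code is within its ocean vessel limit and no segregation rule is violated.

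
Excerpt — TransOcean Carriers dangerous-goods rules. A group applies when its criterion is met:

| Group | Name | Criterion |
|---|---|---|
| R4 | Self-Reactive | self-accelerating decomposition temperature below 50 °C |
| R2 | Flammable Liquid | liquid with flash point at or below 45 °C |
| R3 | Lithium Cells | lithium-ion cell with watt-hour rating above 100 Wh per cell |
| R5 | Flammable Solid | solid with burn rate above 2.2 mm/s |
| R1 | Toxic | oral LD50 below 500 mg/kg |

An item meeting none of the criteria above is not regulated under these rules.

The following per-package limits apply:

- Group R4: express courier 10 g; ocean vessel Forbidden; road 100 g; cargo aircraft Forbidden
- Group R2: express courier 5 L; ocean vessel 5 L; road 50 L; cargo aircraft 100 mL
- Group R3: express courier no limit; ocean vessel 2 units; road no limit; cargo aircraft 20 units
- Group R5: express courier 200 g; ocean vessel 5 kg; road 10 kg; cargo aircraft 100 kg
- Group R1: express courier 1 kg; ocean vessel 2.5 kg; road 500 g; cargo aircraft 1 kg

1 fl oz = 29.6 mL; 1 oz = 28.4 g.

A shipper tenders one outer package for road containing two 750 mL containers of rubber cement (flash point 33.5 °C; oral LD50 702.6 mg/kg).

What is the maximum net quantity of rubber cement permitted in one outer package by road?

50 L

Rubber cement: flash point 33.5 °C ≤ 45 °C → Group R2 (Flammable Liquid).
The road limit for Group R2 is 50 L.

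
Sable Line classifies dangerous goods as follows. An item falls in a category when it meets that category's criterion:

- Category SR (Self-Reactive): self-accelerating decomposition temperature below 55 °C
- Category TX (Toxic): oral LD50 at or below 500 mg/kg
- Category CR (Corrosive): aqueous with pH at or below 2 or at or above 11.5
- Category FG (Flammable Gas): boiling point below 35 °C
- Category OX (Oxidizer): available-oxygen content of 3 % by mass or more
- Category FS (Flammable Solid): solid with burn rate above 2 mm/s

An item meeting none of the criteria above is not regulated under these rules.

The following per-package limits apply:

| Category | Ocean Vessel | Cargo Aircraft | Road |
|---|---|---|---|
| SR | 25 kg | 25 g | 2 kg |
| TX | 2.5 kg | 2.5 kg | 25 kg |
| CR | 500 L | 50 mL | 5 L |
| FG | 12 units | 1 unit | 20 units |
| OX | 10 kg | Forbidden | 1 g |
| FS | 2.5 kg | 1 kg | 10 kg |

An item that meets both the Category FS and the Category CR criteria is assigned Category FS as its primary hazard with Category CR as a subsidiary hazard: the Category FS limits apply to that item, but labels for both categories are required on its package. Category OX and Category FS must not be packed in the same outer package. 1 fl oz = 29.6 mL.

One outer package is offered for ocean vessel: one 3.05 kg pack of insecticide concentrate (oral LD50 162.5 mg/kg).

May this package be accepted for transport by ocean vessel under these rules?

No

The insecticide concentrate has oral LD50 162.5 mg/kg, which is ≤ 500 mg/kg, so it is Category TX (Toxic).
Category TX quantity: 3.05 kg.
3.05 kg > 2.5 kg (ocean vessel limit, Category TX) — over the limit.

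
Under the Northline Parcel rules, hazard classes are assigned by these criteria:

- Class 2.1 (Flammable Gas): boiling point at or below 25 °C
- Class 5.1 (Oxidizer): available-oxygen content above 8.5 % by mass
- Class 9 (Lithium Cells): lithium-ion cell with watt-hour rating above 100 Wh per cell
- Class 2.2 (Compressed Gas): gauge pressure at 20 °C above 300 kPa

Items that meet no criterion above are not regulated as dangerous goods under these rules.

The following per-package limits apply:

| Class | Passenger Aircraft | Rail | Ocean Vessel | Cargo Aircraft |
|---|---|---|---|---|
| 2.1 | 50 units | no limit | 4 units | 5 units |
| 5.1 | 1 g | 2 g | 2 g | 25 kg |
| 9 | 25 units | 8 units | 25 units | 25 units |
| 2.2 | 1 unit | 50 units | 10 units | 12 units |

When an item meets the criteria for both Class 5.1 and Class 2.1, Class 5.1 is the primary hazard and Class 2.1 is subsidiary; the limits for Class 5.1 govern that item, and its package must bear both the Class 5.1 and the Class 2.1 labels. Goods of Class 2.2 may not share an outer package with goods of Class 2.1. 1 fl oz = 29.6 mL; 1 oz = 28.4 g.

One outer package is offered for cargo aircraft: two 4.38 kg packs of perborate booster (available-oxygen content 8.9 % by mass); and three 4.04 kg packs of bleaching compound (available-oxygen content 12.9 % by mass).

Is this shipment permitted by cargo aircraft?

The perborate booster has available-oxygen content 8.9 % by mass, which is > 8.5 % by mass, so it is Class 5.1 (Oxidizer).
Available-oxygen content 12.9 % by mass meets the Class 5.1 criterion (Oxidizer), so the bleaching compound is Class 5.1.
Total Class 5.1: (two 4.38 kg packs = 8.76 kg) + (three 4.04 kg packs = 12.12 kg) = 20.88 kg.
20.88 kg ≤ 25 kg (cargo aircraft limit, Class 5.1) — within limit.

Yes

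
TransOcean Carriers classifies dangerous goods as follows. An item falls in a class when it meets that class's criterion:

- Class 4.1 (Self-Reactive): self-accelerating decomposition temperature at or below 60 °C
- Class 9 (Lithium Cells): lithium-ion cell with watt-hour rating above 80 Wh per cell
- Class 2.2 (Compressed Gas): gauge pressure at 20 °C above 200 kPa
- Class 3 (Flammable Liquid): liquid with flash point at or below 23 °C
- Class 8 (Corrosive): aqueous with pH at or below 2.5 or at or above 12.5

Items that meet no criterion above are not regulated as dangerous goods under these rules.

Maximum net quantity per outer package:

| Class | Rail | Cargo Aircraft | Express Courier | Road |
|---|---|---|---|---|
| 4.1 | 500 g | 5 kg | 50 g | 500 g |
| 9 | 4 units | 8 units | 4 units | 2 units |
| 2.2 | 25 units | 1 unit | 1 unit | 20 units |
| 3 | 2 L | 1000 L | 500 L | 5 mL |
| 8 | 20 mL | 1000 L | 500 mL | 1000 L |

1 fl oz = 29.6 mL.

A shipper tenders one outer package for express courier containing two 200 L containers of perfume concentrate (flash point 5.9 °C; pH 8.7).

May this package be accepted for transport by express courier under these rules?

Yes

With flash point 5.9 °C (≤ 23 °C), the perfume concentrate falls in Class 3.
Class 3 quantity: two 200 L containers = 400 L.
400 L is within the express courier limit of 500 L for Class 3.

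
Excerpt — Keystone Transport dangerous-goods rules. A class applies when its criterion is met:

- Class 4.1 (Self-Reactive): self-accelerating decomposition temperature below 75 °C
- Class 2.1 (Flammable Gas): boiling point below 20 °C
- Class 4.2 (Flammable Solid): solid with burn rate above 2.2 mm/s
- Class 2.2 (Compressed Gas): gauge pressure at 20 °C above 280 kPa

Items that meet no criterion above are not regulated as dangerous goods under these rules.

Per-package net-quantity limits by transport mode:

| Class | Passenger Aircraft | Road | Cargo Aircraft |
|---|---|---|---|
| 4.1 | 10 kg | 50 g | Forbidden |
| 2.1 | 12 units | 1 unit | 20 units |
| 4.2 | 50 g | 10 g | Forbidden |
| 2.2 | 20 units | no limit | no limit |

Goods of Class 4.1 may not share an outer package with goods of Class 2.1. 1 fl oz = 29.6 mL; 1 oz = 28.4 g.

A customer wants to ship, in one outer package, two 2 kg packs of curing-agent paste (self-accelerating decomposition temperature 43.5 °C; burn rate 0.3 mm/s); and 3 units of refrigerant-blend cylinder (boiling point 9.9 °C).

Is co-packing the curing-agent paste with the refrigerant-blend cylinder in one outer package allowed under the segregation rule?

No

Curing-agent paste: self-accelerating decomposition temperature 43.5 °C < 75 °C → Class 4.1 (Self-Reactive).
The refrigerant-blend cylinder has boiling point 9.9 °C, which is < 20 °C, so it is Class 2.1 (Flammable Gas).
Class 4.1 and Class 2.1 may not share an outer package.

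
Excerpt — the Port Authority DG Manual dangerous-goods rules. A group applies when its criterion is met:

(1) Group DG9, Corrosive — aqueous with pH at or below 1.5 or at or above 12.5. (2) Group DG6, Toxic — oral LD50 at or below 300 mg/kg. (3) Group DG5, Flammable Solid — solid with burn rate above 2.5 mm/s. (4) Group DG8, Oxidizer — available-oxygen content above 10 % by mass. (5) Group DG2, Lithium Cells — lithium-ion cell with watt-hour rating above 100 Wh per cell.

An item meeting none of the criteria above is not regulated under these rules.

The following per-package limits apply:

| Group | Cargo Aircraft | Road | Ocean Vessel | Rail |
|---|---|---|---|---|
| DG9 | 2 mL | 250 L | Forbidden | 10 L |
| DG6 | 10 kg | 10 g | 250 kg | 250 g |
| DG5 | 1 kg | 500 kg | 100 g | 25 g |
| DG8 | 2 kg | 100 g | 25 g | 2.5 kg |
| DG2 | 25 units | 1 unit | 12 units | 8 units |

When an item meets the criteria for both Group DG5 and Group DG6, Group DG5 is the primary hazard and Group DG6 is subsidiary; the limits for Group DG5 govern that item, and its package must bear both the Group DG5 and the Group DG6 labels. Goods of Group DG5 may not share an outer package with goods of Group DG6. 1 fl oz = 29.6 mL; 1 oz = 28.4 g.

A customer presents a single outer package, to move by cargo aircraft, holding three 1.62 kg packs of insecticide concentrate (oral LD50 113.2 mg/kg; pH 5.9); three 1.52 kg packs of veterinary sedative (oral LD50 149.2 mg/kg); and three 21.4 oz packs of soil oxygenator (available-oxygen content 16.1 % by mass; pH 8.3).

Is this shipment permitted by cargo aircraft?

Yes

Oral LD50 113.2 mg/kg meets the Group DG6 criterion (Toxic), so the insecticide concentrate is Group DG6.
Veterinary sedative: oral LD50 149.2 mg/kg ≤ 300 mg/kg → Group DG6 (Toxic).
The soil oxygenator has available-oxygen content 16.1 % by mass, which is > 10 % by mass, so it is Group DG8 (Oxidizer).
Group DG6 net quantity: (three 1.62 kg packs = 4.86 kg) + (three 1.52 kg packs = 4.56 kg) = 9.42 kg.
That is within the Group DG6 cargo aircraft limit of 10 kg.
Group DG8 quantity: three 21.4 oz packs = 1823.28 g.
1823.28 g ≤ 2 kg (cargo aircraft limit, Group DG8) — within limit.
The segregation rule (Group DG5 with Group DG6) does not apply to Group DG6 with Group DG8.
Every hazard group is within its cargo aircraft limit and no segregation rule is violated.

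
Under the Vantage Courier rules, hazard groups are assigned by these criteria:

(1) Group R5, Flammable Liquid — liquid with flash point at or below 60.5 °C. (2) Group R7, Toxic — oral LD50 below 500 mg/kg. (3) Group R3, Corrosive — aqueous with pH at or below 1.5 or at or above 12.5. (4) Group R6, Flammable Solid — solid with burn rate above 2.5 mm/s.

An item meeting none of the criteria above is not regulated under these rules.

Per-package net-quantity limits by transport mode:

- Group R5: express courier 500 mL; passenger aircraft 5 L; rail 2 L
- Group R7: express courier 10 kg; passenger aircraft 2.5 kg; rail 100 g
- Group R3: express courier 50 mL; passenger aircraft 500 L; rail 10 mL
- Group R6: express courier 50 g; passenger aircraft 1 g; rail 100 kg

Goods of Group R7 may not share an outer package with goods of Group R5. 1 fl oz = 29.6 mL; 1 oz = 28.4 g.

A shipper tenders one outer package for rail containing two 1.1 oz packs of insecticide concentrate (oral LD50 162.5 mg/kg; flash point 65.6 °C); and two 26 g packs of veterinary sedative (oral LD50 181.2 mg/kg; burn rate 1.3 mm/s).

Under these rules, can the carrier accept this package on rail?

Oral LD50 162.5 mg/kg meets the Group R7 criterion (Toxic), so the insecticide concentrate is Group R7.
With oral LD50 181.2 mg/kg (< 500 mg/kg), the veterinary sedative falls in Group R7.
Group R7 net quantity: (two 1.1 oz packs = 62.48 g) + (two 26 g packs = 52 g) = 114.48 g.
That exceeds the Group R7 rail limit of 100 g.

No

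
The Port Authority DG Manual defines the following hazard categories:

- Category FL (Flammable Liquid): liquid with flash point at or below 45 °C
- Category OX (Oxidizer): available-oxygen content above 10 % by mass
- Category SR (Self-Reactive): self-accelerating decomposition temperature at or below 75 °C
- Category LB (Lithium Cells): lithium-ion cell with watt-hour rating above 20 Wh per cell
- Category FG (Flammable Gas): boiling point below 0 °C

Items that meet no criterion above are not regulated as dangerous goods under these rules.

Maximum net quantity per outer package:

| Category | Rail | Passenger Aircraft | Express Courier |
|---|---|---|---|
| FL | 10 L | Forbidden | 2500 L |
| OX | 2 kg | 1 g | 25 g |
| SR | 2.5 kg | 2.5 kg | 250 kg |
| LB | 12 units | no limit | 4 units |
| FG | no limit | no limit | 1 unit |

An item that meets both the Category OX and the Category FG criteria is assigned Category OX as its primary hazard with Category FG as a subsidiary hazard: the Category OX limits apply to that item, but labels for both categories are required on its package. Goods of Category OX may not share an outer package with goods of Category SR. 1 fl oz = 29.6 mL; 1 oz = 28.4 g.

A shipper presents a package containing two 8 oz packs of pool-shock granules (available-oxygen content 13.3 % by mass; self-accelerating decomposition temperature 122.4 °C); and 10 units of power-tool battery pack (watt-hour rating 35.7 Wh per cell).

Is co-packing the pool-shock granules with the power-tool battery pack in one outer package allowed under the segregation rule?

The pool-shock granules have available-oxygen content 13.3 % by mass, which is > 10 % by mass, so they are Category OX (Oxidizer).
Power-tool battery pack: watt-hour rating 35.7 Wh per cell > 20 Wh per cell → Category LB (Lithium Cells).
No segregation rule bars Category OX with Category LB.

Yes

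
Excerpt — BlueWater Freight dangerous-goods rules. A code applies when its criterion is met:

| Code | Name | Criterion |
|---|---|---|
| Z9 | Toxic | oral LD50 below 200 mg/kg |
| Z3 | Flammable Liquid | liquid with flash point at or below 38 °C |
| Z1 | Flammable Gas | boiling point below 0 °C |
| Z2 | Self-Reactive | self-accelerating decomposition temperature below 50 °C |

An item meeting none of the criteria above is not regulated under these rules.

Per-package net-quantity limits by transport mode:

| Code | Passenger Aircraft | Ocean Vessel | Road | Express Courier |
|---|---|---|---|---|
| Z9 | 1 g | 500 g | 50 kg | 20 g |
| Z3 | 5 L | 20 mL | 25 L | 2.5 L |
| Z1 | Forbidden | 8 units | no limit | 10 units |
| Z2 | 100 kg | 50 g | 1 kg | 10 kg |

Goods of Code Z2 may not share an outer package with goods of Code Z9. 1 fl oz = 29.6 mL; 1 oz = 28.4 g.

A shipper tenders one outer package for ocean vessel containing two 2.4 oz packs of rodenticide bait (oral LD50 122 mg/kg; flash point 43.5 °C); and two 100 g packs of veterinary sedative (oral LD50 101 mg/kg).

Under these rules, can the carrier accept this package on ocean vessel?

Oral LD50 122 mg/kg meets the Code Z9 criterion (Toxic), so the rodenticide bait is Code Z9.
Oral LD50 101 mg/kg meets the Code Z9 criterion (Toxic), so the veterinary sedative is Code Z9.
Code Z9 net quantity: (two 2.4 oz packs = 136.32 g) + (two 100 g packs = 200 g) = 336.32 g.
336.32 g is within the ocean vessel limit of 500 g for Code Z9.

Yes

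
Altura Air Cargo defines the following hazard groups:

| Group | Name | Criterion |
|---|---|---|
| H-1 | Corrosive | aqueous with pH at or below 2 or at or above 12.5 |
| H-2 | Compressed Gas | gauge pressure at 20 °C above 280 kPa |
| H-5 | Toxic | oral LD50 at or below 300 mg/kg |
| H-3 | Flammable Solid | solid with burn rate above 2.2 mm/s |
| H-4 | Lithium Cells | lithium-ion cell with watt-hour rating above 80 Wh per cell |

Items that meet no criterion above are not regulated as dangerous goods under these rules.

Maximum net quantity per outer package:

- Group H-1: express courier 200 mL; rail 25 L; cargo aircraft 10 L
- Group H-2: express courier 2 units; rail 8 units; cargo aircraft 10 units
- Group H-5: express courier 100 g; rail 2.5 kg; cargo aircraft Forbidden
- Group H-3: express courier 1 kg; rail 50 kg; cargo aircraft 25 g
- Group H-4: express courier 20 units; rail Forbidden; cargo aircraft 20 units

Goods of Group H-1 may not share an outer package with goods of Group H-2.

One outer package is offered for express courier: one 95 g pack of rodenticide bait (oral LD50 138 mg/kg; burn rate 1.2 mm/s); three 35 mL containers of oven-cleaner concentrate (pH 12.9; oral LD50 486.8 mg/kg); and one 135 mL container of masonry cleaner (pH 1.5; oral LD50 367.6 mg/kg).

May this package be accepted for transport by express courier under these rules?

No

The rodenticide bait has oral LD50 138 mg/kg, which is ≤ 300 mg/kg, so it is Group H-5 (Toxic).
Oven-cleaner concentrate: pH 12.9 ≥ 12.5 → Group H-1 (Corrosive).
pH 1.5 meets the Group H-1 criterion (Corrosive), so the masonry cleaner is Group H-1.
Total Group H-1: (three 35 mL containers = 105 mL) + 135 mL = 240 mL.
240 mL > 200 mL (express courier limit, Group H-1) — over the limit.
Group H-5 quantity: 95 g.
That is within the Group H-5 express courier limit of 100 g.
The segregation rule (Group H-1 with Group H-2) does not apply to Group H-1 with Group H-5.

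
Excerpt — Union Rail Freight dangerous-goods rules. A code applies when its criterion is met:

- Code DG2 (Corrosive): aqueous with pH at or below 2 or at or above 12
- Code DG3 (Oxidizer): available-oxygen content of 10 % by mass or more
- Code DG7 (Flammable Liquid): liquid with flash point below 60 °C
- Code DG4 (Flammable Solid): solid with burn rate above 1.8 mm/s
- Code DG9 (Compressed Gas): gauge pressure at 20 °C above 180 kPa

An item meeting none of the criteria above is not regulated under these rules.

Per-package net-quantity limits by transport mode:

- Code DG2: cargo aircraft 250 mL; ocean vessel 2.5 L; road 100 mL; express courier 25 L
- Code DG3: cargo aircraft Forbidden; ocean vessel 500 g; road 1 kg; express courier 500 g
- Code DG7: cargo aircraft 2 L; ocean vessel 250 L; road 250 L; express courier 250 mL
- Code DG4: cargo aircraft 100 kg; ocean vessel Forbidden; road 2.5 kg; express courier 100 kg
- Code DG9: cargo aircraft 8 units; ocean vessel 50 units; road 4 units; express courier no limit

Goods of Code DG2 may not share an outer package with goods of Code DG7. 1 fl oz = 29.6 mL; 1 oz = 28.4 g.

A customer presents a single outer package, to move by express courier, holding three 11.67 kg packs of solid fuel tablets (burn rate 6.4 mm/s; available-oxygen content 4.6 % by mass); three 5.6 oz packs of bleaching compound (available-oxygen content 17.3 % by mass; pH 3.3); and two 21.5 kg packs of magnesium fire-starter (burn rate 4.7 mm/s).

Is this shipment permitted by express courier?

Yes

With burn rate 6.4 mm/s (> 1.8 mm/s), the solid fuel tablets fall in Code DG4.
With available-oxygen content 17.3 % by mass (≥ 10 % by mass), the bleaching compound falls in Code DG3.
The magnesium fire-starter has burn rate 4.7 mm/s, which is > 1.8 mm/s, so it is Code DG4 (Flammable Solid).
Code DG4 net quantity: (three 11.67 kg packs = 35.01 kg) + (two 21.5 kg packs = 43 kg) = 78.01 kg.
78.01 kg ≤ 100 kg (express courier limit, Code DG4) — within limit.
Code DG3 quantity: three 5.6 oz packs = 477.12 g.
477.12 g is within the express courier limit of 500 g for Code DG3.
The segregation rule (Code DG2 with Code DG7) does not apply to Code DG4 with Code DG3.
Every hazard code is within its express courier limit and no segregation rule is violated.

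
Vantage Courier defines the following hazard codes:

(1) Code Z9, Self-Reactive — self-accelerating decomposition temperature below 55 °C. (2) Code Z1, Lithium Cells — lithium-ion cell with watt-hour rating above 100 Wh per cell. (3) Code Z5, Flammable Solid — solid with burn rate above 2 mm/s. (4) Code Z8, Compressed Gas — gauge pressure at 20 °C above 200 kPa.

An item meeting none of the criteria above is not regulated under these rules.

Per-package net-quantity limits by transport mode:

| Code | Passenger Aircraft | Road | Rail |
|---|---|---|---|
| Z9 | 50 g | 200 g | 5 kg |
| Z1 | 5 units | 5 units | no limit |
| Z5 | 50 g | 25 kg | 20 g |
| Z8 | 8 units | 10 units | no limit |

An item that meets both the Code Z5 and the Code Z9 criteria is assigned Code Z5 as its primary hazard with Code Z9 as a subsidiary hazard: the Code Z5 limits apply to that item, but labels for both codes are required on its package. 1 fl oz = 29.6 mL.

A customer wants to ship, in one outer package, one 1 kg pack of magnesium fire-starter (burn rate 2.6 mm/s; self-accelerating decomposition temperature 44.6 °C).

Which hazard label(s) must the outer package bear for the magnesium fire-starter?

Code Z5 and Z9

Burn rate 2.6 mm/s meets the Code Z5 criterion (Flammable Solid), so the magnesium fire-starter is Code Z5.
With self-accelerating decomposition temperature 44.6 °C (< 55 °C), the magnesium fire-starter falls in Code Z9.
By the precedence rule Code Z5 is primary and Code Z9 is subsidiary, and that rule requires both labels on the package.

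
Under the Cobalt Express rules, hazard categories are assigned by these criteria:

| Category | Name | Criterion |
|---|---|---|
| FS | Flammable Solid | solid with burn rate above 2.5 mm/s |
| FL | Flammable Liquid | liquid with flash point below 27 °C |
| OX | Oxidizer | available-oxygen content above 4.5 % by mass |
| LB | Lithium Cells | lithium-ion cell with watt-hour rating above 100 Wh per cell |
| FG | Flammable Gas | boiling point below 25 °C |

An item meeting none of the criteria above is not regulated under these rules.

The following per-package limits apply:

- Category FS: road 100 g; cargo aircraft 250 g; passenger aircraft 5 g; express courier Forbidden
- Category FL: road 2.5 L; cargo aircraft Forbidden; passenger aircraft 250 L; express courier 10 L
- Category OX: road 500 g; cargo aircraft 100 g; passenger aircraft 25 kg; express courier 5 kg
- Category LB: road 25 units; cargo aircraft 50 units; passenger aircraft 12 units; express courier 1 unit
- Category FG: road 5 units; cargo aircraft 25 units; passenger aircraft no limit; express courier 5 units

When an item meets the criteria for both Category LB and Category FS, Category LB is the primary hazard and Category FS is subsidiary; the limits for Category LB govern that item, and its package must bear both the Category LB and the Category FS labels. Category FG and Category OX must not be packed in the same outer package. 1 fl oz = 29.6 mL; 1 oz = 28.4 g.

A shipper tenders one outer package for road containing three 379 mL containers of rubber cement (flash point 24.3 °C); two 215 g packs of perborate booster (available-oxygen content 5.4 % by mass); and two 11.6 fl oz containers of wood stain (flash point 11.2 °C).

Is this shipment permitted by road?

Yes

Rubber cement: flash point 24.3 °C < 27 °C → Category FL (Flammable Liquid).
Perborate booster: available-oxygen content 5.4 % by mass > 4.5 % by mass → Category OX (Oxidizer).
The wood stain has flash point 11.2 °C, which is < 27 °C, so it is Category FL (Flammable Liquid).
Total Category FL: (three 379 mL containers = 1.137 L) + (two 11.6 fl oz containers = 686.72 mL) = 1823.72 mL.
That is within the Category FL road limit of 2.5 L.
Category OX quantity: two 215 g packs = 430 g.
430 g ≤ 500 g (road limit, Category OX) — within limit.
The segregation rule (Category FG with Category OX) does not apply to Category FL with Category OX.
Every hazard category is within its road limit and no segregation rule is violated.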